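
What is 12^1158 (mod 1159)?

20

12^1 ≡ 12 (mod 1159)
12^2 ≡ 12^2 = 144 ≡ 144 (mod 1159)
12^4 ≡ 144^2 = 20736 ≡ 1033 (mod 1159)
12^8 ≡ 1033^2 = 1067089 ≡ 809 (mod 1159)
12^16 ≡ 809^2 = 654481 ≡ 805 (mod 1159)
12^32 ≡ 805^2 = 648025 ≡ 144 (mod 1159)
12^64 ≡ 144^2 = 20736 ≡ 1033 (mod 1159)
12^128 ≡ 1033^2 = 1067089 ≡ 809 (mod 1159)
12^256 ≡ 809^2 = 654481 ≡ 805 (mod 1159)
12^512 ≡ 805^2 = 648025 ≡ 144 (mod 1159)
12^1024 ≡ 144^2 = 20736 ≡ 1033 (mod 1159)
1158 = 1024 + 128 + 4 + 2 in binary powers of 2.
So 12^1158 ≡ 1033 · 809 · 1033 · 144 ≡ 20 (mod 1159).
Since 20 ≠ 1, base 12 is a Fermat witness: 1159 is composite.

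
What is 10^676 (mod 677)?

10^1 ≡ 10 (mod 677)
10^2 ≡ 10^2 = 100 ≡ 100 (mod 677)
10^4 ≡ 100^2 = 10000 ≡ 522 (mod 677)
10^8 ≡ 522^2 = 272484 ≡ 330 (mod 677)
10^16 ≡ 330^2 = 108900 ≡ 580 (mod 677)
10^32 ≡ 580^2 = 336400 ≡ 608 (mod 677)
10^64 ≡ 608^2 = 369664 ≡ 22 (mod 677)
10^128 ≡ 22^2 = 484 ≡ 484 (mod 677)
10^256 ≡ 484^2 = 234256 ≡ 14 (mod 677)
10^512 ≡ 14^2 = 196 ≡ 196 (mod 677)
676 = 512 + 128 + 32 + 4 in binary powers of 2.
So 10^676 ≡ 196 · 484 · 608 · 522 ≡ 1 (mod 677).
Since the result is 1, base 10 gives no evidence that 677 is composite.

1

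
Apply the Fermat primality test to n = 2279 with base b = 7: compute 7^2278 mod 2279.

982

7^1 ≡ 7 (mod 2279)
7^2 ≡ 7^2 = 49 ≡ 49 (mod 2279)
7^4 ≡ 49^2 = 2401 ≡ 122 (mod 2279)
7^8 ≡ 122^2 = 14884 ≡ 1210 (mod 2279)
7^16 ≡ 1210^2 = 1464100 ≡ 982 (mod 2279)
7^32 ≡ 982^2 = 964324 ≡ 307 (mod 2279)
7^64 ≡ 307^2 = 94249 ≡ 810 (mod 2279)
7^128 ≡ 810^2 = 656100 ≡ 2027 (mod 2279)
7^256 ≡ 2027^2 = 4108729 ≡ 1971 (mod 2279)
7^512 ≡ 1971^2 = 3884841 ≡ 1425 (mod 2279)
7^1024 ≡ 1425^2 = 2030625 ≡ 36 (mod 2279)
7^2048 ≡ 36^2 = 1296 ≡ 1296 (mod 2279)
2278 = 2048 + 128 + 64 + 32 + 4 + 2 in binary powers of 2.
So 7^2278 ≡ 1296 · 2027 · 810 · 307 · 122 · 49 ≡ 982 (mod 2279).
Since 982 ≠ 1, base 7 is a Fermat witness: 2279 is composite.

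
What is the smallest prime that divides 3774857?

3774857 is odd.
Digit sum 41, not divisible by 3.
Ends in 7: not divisible by 5.
7: 3774857 = 7·539265 + 2
11: 3774857 = 11·343168 + 9
13: 3774857 = 13·290373 + 8
17: 3774857 = 17·222050 + 7
19: 3774857 = 19·198676 + 13
23: 3774857 = 23·164124 + 5
29: 3774857 = 29·130167 + 14
31: 3774857 = 31·121769 + 18
37: 3774857 = 37·102023 + 6
41: 3774857 = 41·92069 + 28
43: 3774857 = 43·87787 + 16
47: 3774857 = 47·80316 + 5
53: 3774857 = 53·71223 + 38
59: 3774857 = 59·63980 + 37
61: 3774857 = 61·61882 + 55
67: 3774857 = 67·56341 + 10
71: 3774857 = 71·53167

71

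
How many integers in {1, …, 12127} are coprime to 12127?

Factor: 12127 = 67 · 181.
φ(12127) = (67−1) · (181−1) = 66 · 180 = 11880.

11880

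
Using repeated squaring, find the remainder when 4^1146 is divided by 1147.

1120

4^1 ≡ 4 (mod 1147)
4^2 ≡ 4^2 = 16 ≡ 16 (mod 1147)
4^4 ≡ 16^2 = 256 ≡ 256 (mod 1147)
4^8 ≡ 256^2 = 65536 ≡ 157 (mod 1147)
4^16 ≡ 157^2 = 24649 ≡ 562 (mod 1147)
4^32 ≡ 562^2 = 315844 ≡ 419 (mod 1147)
4^64 ≡ 419^2 = 175561 ≡ 70 (mod 1147)
4^128 ≡ 70^2 = 4900 ≡ 312 (mod 1147)
4^256 ≡ 312^2 = 97344 ≡ 996 (mod 1147)
4^512 ≡ 996^2 = 992016 ≡ 1008 (mod 1147)
4^1024 ≡ 1008^2 = 1016064 ≡ 969 (mod 1147)
1146 = 1024 + 64 + 32 + 16 + 8 + 2 in binary powers of 2.
So 4^1146 ≡ 969 · 70 · 419 · 562 · 157 · 16 ≡ 1120 (mod 1147).
Since 1120 ≠ 1, base 4 is a Fermat witness: 1147 is composite.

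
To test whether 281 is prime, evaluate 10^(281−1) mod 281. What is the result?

10^1 ≡ 10 (mod 281)
10^2 ≡ 10^2 = 100 ≡ 100 (mod 281)
10^4 ≡ 100^2 = 10000 ≡ 165 (mod 281)
10^8 ≡ 165^2 = 27225 ≡ 249 (mod 281)
10^16 ≡ 249^2 = 62001 ≡ 181 (mod 281)
10^32 ≡ 181^2 = 32761 ≡ 165 (mod 281)
10^64 ≡ 165^2 = 27225 ≡ 249 (mod 281)
10^128 ≡ 249^2 = 62001 ≡ 181 (mod 281)
10^256 ≡ 181^2 = 32761 ≡ 165 (mod 281)
280 = 256 + 16 + 8 in binary powers of 2.
So 10^280 ≡ 165 · 181 · 249 ≡ 1 (mod 281).
Since the result is 1, base 10 gives no evidence that 281 is composite.

1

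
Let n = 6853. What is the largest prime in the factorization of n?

89

6853 = 7 · 979
979 = 11 · 89
89 is prime.
So 6853 = 7 · 11 · 89; the largest prime factor is 89.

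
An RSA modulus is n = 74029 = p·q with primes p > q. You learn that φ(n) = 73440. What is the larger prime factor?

φ(n) = (p−1)(q−1) = n − (p+q) + 1, so p + q = 74029 − 73440 + 1 = 590.
p and q are the roots of t² − 590t + 74029 = 0.
Discriminant: 590² − 4·74029 = 348100 − 296116 = 51984; √51984 = 228.
q = (590 − 228)/2 = 181, p = (590 + 228)/2 = 409.
Check: 181 · 409 = 74029.

409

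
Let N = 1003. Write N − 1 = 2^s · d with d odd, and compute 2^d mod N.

1003 − 1 = 1002 = 2^1 · 501, so d = 501.
2^1 ≡ 2 (mod 1003)
2^2 ≡ 2^2 = 4 ≡ 4 (mod 1003)
2^4 ≡ 4^2 = 16 ≡ 16 (mod 1003)
2^8 ≡ 16^2 = 256 ≡ 256 (mod 1003)
2^16 ≡ 256^2 = 65536 ≡ 341 (mod 1003)
2^32 ≡ 341^2 = 116281 ≡ 936 (mod 1003)
2^64 ≡ 936^2 = 876096 ≡ 477 (mod 1003)
2^128 ≡ 477^2 = 227529 ≡ 851 (mod 1003)
2^256 ≡ 851^2 = 724201 ≡ 35 (mod 1003)
501 = 256 + 128 + 64 + 32 + 16 + 4 + 1 in binary powers of 2.
So 2^501 ≡ 35 · 851 · 477 · 936 · 341 · 16 · 2 ≡ 865 (mod 1003).
Squaring chain: 865; never reaches −1, so base 2 is a Miller–Rabin witness that 1003 is composite.

865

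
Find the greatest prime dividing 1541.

67

1541 = 23 · 67
67 is prime.
So 1541 = 23 · 67; the largest prime factor is 67.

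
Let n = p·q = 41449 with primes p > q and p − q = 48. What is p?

229

Since p = q + 48, we have 41449 = q(q + 48), so q² + 48q − 41449 = 0.
Discriminant: 48² + 4·41449 = 2304 + 165796 = 168100; √168100 = 410.
q = (−48 + 410)/2 = 181, and p = q + 48 = 229.
Check: 181 · 229 = 41449.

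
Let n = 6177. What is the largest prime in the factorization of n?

6177 = 3 · 2059
2059 = 29 · 71
71 is prime.
So 6177 = 3 · 29 · 71; the largest prime factor is 71.

71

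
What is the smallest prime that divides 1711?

1711 is odd.
Digit sum 10, not divisible by 3.
Ends in 1: not divisible by 5.
7: 1711 = 7·244 + 3
11: 1711 = 11·155 + 6
13: 1711 = 13·131 + 8
17: 1711 = 17·100 + 11
19: 1711 = 19·90 + 1
23: 1711 = 23·74 + 9
29: 1711 = 29·59

29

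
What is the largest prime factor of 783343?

783343 = 11 · 71213
71213 = 17 · 4189
4189 = 59 · 71
71 is prime.
So 783343 = 11 · 17 · 59 · 71; the largest prime factor is 71.

71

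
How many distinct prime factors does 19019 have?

19019 = 7 · 2717
2717 = 11 · 247
247 = 13 · 19
19019 = 7 · 11 · 13 · 19, which has 4 distinct prime factors.

4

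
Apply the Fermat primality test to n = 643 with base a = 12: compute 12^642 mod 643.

12^1 ≡ 12 (mod 643)
12^2 ≡ 12^2 = 144 ≡ 144 (mod 643)
12^4 ≡ 144^2 = 20736 ≡ 160 (mod 643)
12^8 ≡ 160^2 = 25600 ≡ 523 (mod 643)
12^16 ≡ 523^2 = 273529 ≡ 254 (mod 643)
12^32 ≡ 254^2 = 64516 ≡ 216 (mod 643)
12^64 ≡ 216^2 = 46656 ≡ 360 (mod 643)
12^128 ≡ 360^2 = 129600 ≡ 357 (mod 643)
12^256 ≡ 357^2 = 127449 ≡ 135 (mod 643)
12^512 ≡ 135^2 = 18225 ≡ 221 (mod 643)
642 = 512 + 128 + 2 in binary powers of 2.
So 12^642 ≡ 221 · 357 · 144 ≡ 1 (mod 643).
Since the result is 1, base 12 gives no evidence that 643 is composite.

1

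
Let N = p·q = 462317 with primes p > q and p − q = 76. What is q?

Since p = q + 76, we have 462317 = q(q + 76), so q² + 76q − 462317 = 0.
Discriminant: 76² + 4·462317 = 5776 + 1849268 = 1855044; √1855044 = 1362.
q = (−76 + 1362)/2 = 643, and p = q + 76 = 719.
Check: 643 · 719 = 462317.

643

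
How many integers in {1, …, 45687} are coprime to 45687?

Factor: 45687 = 3 · 97 · 157.
φ(45687) = (3−1) · (97−1) · (157−1) = 2 · 96 · 156 = 29952.

29952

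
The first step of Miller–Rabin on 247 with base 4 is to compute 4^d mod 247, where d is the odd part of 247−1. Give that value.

220

247 − 1 = 246 = 2^1 · 123, so d = 123.
4^1 ≡ 4 (mod 247)
4^2 ≡ 4^2 = 16 ≡ 16 (mod 247)
4^4 ≡ 16^2 = 256 ≡ 9 (mod 247)
4^8 ≡ 9^2 = 81 ≡ 81 (mod 247)
4^16 ≡ 81^2 = 6561 ≡ 139 (mod 247)
4^32 ≡ 139^2 = 19321 ≡ 55 (mod 247)
4^64 ≡ 55^2 = 3025 ≡ 61 (mod 247)
123 = 64 + 32 + 16 + 8 + 2 + 1 in binary powers of 2.
So 4^123 ≡ 61 · 55 · 139 · 81 · 16 · 4 ≡ 220 (mod 247).
Squaring chain: 220; never reaches −1, so base 4 is a Miller–Rabin witness that 247 is composite.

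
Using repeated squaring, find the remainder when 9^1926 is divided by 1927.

286

9^1 ≡ 9 (mod 1927)
9^2 ≡ 9^2 = 81 ≡ 81 (mod 1927)
9^4 ≡ 81^2 = 6561 ≡ 780 (mod 1927)
9^8 ≡ 780^2 = 608400 ≡ 1395 (mod 1927)
9^16 ≡ 1395^2 = 1946025 ≡ 1682 (mod 1927)
9^32 ≡ 1682^2 = 2829124 ≡ 288 (mod 1927)
9^64 ≡ 288^2 = 82944 ≡ 83 (mod 1927)
9^128 ≡ 83^2 = 6889 ≡ 1108 (mod 1927)
9^256 ≡ 1108^2 = 1227664 ≡ 165 (mod 1927)
9^512 ≡ 165^2 = 27225 ≡ 247 (mod 1927)
9^1024 ≡ 247^2 = 61009 ≡ 1272 (mod 1927)
1926 = 1024 + 512 + 256 + 128 + 4 + 2 in binary powers of 2.
So 9^1926 ≡ 1272 · 247 · 165 · 1108 · 780 · 81 ≡ 286 (mod 1927).
Since 286 ≠ 1, base 9 is a Fermat witness: 1927 is composite.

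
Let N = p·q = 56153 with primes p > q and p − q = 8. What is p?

Since p = q + 8, we have 56153 = q(q + 8), so q² + 8q − 56153 = 0.
Discriminant: 8² + 4·56153 = 64 + 224612 = 224676; √224676 = 474.
q = (−8 + 474)/2 = 233, and p = q + 8 = 241.
Check: 233 · 241 = 56153.

241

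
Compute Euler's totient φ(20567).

20280

Factor: 20567 = 131 · 157.
φ(20567) = (131−1) · (157−1) = 130 · 156 = 20280.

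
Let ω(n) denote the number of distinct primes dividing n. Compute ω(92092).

5

92092 = 2^2 · 23023
23023 = 7 · 3289
3289 = 11 · 299
299 = 13 · 23
92092 = 2^2 · 7 · 11 · 13 · 23, which has 5 distinct prime factors.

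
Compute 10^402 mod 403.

66

10^1 ≡ 10 (mod 403)
10^2 ≡ 10^2 = 100 ≡ 100 (mod 403)
10^4 ≡ 100^2 = 10000 ≡ 328 (mod 403)
10^8 ≡ 328^2 = 107584 ≡ 386 (mod 403)
10^16 ≡ 386^2 = 148996 ≡ 289 (mod 403)
10^32 ≡ 289^2 = 83521 ≡ 100 (mod 403)
10^64 ≡ 100^2 = 10000 ≡ 328 (mod 403)
10^128 ≡ 328^2 = 107584 ≡ 386 (mod 403)
10^256 ≡ 386^2 = 148996 ≡ 289 (mod 403)
402 = 256 + 128 + 16 + 2 in binary powers of 2.
So 10^402 ≡ 289 · 386 · 289 · 100 ≡ 66 (mod 403).
Since 66 ≠ 1, base 10 is a Fermat witness: 403 is composite.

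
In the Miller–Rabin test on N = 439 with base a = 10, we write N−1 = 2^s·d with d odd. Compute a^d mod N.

1

439 − 1 = 438 = 2^1 · 219, so d = 219.
10^1 ≡ 10 (mod 439)
10^2 ≡ 10^2 = 100 ≡ 100 (mod 439)
10^4 ≡ 100^2 = 10000 ≡ 342 (mod 439)
10^8 ≡ 342^2 = 116964 ≡ 190 (mod 439)
10^16 ≡ 190^2 = 36100 ≡ 102 (mod 439)
10^32 ≡ 102^2 = 10404 ≡ 307 (mod 439)
10^64 ≡ 307^2 = 94249 ≡ 303 (mod 439)
10^128 ≡ 303^2 = 91809 ≡ 58 (mod 439)
219 = 128 + 64 + 16 + 8 + 2 + 1 in binary powers of 2.
So 10^219 ≡ 58 · 303 · 102 · 190 · 100 · 10 ≡ 1 (mod 439).
Since 10^d ≡ 1 (mod 439), base 10 does not prove 439 composite.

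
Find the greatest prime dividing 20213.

41

20213 = 17 · 1189
1189 = 29 · 41
41 is prime.
So 20213 = 17 · 29 · 41; the largest prime factor is 41.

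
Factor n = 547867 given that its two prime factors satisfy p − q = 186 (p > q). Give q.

Since p = q + 186, we have 547867 = q(q + 186), so q² + 186q − 547867 = 0.
Discriminant: 186² + 4·547867 = 34596 + 2191468 = 2226064; √2226064 = 1492.
q = (−186 + 1492)/2 = 653, and p = q + 186 = 839.
Check: 653 · 839 = 547867.

653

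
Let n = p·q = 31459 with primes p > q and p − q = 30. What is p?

Since p = q + 30, we have 31459 = q(q + 30), so q² + 30q − 31459 = 0.
Discriminant: 30² + 4·31459 = 900 + 125836 = 126736; √126736 = 356.
q = (−30 + 356)/2 = 163, and p = q + 30 = 193.
Check: 163 · 193 = 31459.

193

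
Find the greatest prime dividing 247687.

89

247687 = 11 · 22517
22517 = 11 · 2047
2047 = 23 · 89
89 is prime.
So 247687 = 11^2 · 23 · 89; the largest prime factor is 89.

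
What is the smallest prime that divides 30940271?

79

30940271 is odd.
Digit sum 26, not divisible by 3.
Ends in 1: not divisible by 5.
7: 30940271 = 7·4420038 + 5
11: 30940271 = 11·2812751 + 10
13: 30940271 = 13·2380020 + 11
17: 30940271 = 17·1820015 + 16
19: 30940271 = 19·1628435 + 6
23: 30940271 = 23·1345229 + 4
29: 30940271 = 29·1066905 + 26
31: 30940271 = 31·998073 + 8
37: 30940271 = 37·836223 + 20
41: 30940271 = 41·754640 + 31
43: 30940271 = 43·719541 + 8
47: 30940271 = 47·658303 + 30
53: 30940271 = 53·583778 + 37
59: 30940271 = 59·524411 + 22
61: 30940271 = 61·507217 + 34
67: 30940271 = 67·461795 + 6
71: 30940271 = 71·435778 + 33
73: 30940271 = 73·423839 + 24
79: 30940271 = 79·391649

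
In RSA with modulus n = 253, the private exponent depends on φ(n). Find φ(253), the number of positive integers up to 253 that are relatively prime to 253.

220

Factor: 253 = 11 · 23.
φ(253) = (11−1) · (23−1) = 10 · 22 = 220.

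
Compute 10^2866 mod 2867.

10^1 ≡ 10 (mod 2867)
10^2 ≡ 10^2 = 100 ≡ 100 (mod 2867)
10^4 ≡ 100^2 = 10000 ≡ 1399 (mod 2867)
10^8 ≡ 1399^2 = 1957201 ≡ 1907 (mod 2867)
10^16 ≡ 1907^2 = 3636649 ≡ 1293 (mod 2867)
10^32 ≡ 1293^2 = 1671849 ≡ 388 (mod 2867)
10^64 ≡ 388^2 = 150544 ≡ 1460 (mod 2867)
10^128 ≡ 1460^2 = 2131600 ≡ 1419 (mod 2867)
10^256 ≡ 1419^2 = 2013561 ≡ 927 (mod 2867)
10^512 ≡ 927^2 = 859329 ≡ 2096 (mod 2867)
10^1024 ≡ 2096^2 = 4393216 ≡ 972 (mod 2867)
10^2048 ≡ 972^2 = 944784 ≡ 1541 (mod 2867)
2866 = 2048 + 512 + 256 + 32 + 16 + 2 in binary powers of 2.
So 10^2866 ≡ 1541 · 2096 · 927 · 388 · 1293 · 100 ≡ 1696 (mod 2867).
Since 1696 ≠ 1, base 10 is a Fermat witness: 2867 is composite.

1696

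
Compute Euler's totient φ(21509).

Factor: 21509 = 137 · 157.
φ(21509) = (137−1) · (157−1) = 136 · 156 = 21216.

21216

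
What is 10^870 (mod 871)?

625

10^1 ≡ 10 (mod 871)
10^2 ≡ 10^2 = 100 ≡ 100 (mod 871)
10^4 ≡ 100^2 = 10000 ≡ 419 (mod 871)
10^8 ≡ 419^2 = 175561 ≡ 490 (mod 871)
10^16 ≡ 490^2 = 240100 ≡ 575 (mod 871)
10^32 ≡ 575^2 = 330625 ≡ 516 (mod 871)
10^64 ≡ 516^2 = 266256 ≡ 601 (mod 871)
10^128 ≡ 601^2 = 361201 ≡ 607 (mod 871)
10^256 ≡ 607^2 = 368449 ≡ 16 (mod 871)
10^512 ≡ 16^2 = 256 ≡ 256 (mod 871)
870 = 512 + 256 + 64 + 32 + 4 + 2 in binary powers of 2.
So 10^870 ≡ 256 · 16 · 601 · 516 · 419 · 100 ≡ 625 (mod 871).
Since 625 ≠ 1, base 10 is a Fermat witness: 871 is composite.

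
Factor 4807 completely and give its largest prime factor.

4807 = 11 · 437
437 = 19 · 23
23 is prime.
So 4807 = 11 · 19 · 23; the largest prime factor is 23.

23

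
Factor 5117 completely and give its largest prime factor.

43

5117 = 7 · 731
731 = 17 · 43
43 is prime.
So 5117 = 7 · 17 · 43; the largest prime factor is 43.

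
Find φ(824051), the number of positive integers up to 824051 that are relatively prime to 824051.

Factor: 824051 = 47 · 89 · 197.
φ(824051) = (47−1) · (89−1) · (197−1) = 46 · 88 · 196 = 793408.

793408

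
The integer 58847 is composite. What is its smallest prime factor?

83

58847 is odd.
Digit sum 32, not divisible by 3.
Ends in 7: not divisible by 5.
7: 58847 = 7·8406 + 5
11: 58847 = 11·5349 + 8
13: 58847 = 13·4526 + 9
17: 58847 = 17·3461 + 10
19: 58847 = 19·3097 + 4
23: 58847 = 23·2558 + 13
29: 58847 = 29·2029 + 6
31: 58847 = 31·1898 + 9
37: 58847 = 37·1590 + 17
41: 58847 = 41·1435 + 12
43: 58847 = 43·1368 + 23
47: 58847 = 47·1252 + 3
53: 58847 = 53·1110 + 17
59: 58847 = 59·997 + 24
61: 58847 = 61·964 + 43
67: 58847 = 67·878 + 21
71: 58847 = 71·828 + 59
73: 58847 = 73·806 + 9
79: 58847 = 79·744 + 71
83: 58847 = 83·709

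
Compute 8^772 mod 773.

8^1 ≡ 8 (mod 773)
8^2 ≡ 8^2 = 64 ≡ 64 (mod 773)
8^4 ≡ 64^2 = 4096 ≡ 231 (mod 773)
8^8 ≡ 231^2 = 53361 ≡ 24 (mod 773)
8^16 ≡ 24^2 = 576 ≡ 576 (mod 773)
8^32 ≡ 576^2 = 331776 ≡ 159 (mod 773)
8^64 ≡ 159^2 = 25281 ≡ 545 (mod 773)
8^128 ≡ 545^2 = 297025 ≡ 193 (mod 773)
8^256 ≡ 193^2 = 37249 ≡ 145 (mod 773)
8^512 ≡ 145^2 = 21025 ≡ 154 (mod 773)
772 = 512 + 256 + 4 in binary powers of 2.
So 8^772 ≡ 154 · 145 · 231 ≡ 1 (mod 773).
Since the result is 1, base 8 gives no evidence that 773 is composite.

1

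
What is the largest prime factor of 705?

47

705 = 3 · 235
235 = 5 · 47
47 is prime.
So 705 = 3 · 5 · 47; the largest prime factor is 47.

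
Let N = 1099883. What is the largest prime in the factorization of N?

97

1099883 = 17 · 64699
64699 = 23 · 2813
2813 = 29 · 97
97 is prime.
So 1099883 = 17 · 23 · 29 · 97; the largest prime factor is 97.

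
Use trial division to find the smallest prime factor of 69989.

69989 is odd.
Digit sum 41, not divisible by 3.
Ends in 9: not divisible by 5.
7: 69989 = 7·9998 + 3
11: 69989 = 11·6362 + 7
13: 69989 = 13·5383 + 10
17: 69989 = 17·4117

17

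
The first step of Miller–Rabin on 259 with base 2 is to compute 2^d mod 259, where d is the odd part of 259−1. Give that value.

29

259 − 1 = 258 = 2^1 · 129, so d = 129.
2^1 ≡ 2 (mod 259)
2^2 ≡ 2^2 = 4 ≡ 4 (mod 259)
2^4 ≡ 4^2 = 16 ≡ 16 (mod 259)
2^8 ≡ 16^2 = 256 ≡ 256 (mod 259)
2^16 ≡ 256^2 = 65536 ≡ 9 (mod 259)
2^32 ≡ 9^2 = 81 ≡ 81 (mod 259)
2^64 ≡ 81^2 = 6561 ≡ 86 (mod 259)
2^128 ≡ 86^2 = 7396 ≡ 144 (mod 259)
129 = 128 + 1 in binary powers of 2.
So 2^129 ≡ 144 · 2 ≡ 29 (mod 259).
Squaring chain: 29; never reaches −1, so base 2 is a Miller–Rabin witness that 259 is composite.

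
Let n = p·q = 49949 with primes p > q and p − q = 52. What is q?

199

Since p = q + 52, we have 49949 = q(q + 52), so q² + 52q − 49949 = 0.
Discriminant: 52² + 4·49949 = 2704 + 199796 = 202500; √202500 = 450.
q = (−52 + 450)/2 = 199, and p = q + 52 = 251.
Check: 199 · 251 = 49949.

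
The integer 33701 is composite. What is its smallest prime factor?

33701 is odd.
Digit sum 14, not divisible by 3.
Ends in 1: not divisible by 5.
7: 33701 = 7·4814 + 3
11: 33701 = 11·3063 + 8
13: 33701 = 13·2592 + 5
17: 33701 = 17·1982 + 7
19: 33701 = 19·1773 + 14
23: 33701 = 23·1465 + 6
29: 33701 = 29·1162 + 3
31: 33701 = 31·1087 + 4
37: 33701 = 37·910 + 31
41: 33701 = 41·821 + 40
43: 33701 = 43·783 + 32
47: 33701 = 47·717 + 2
53: 33701 = 53·635 + 46
59: 33701 = 59·571 + 12
61: 33701 = 61·552 + 29
67: 33701 = 67·503

67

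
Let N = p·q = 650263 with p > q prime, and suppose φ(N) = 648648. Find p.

φ(n) = (p−1)(q−1) = n − (p+q) + 1, so p + q = 650263 − 648648 + 1 = 1616.
p and q are the roots of t² − 1616t + 650263 = 0.
Discriminant: 1616² − 4·650263 = 2611456 − 2601052 = 10404; √10404 = 102.
q = (1616 − 102)/2 = 757, p = (1616 + 102)/2 = 859.
Check: 757 · 859 = 650263.

859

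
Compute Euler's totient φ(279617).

Factor: 279617 = 13 · 137 · 157.
φ(279617) = (13−1) · (137−1) · (157−1) = 12 · 136 · 156 = 254592.

254592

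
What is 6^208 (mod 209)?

6^1 ≡ 6 (mod 209)
6^2 ≡ 6^2 = 36 ≡ 36 (mod 209)
6^4 ≡ 36^2 = 1296 ≡ 42 (mod 209)
6^8 ≡ 42^2 = 1764 ≡ 92 (mod 209)
6^16 ≡ 92^2 = 8464 ≡ 104 (mod 209)
6^32 ≡ 104^2 = 10816 ≡ 157 (mod 209)
6^64 ≡ 157^2 = 24649 ≡ 196 (mod 209)
6^128 ≡ 196^2 = 38416 ≡ 169 (mod 209)
208 = 128 + 64 + 16 in binary powers of 2.
So 6^208 ≡ 169 · 196 · 104 ≡ 158 (mod 209).
Since 158 ≠ 1, base 6 is a Fermat witness: 209 is composite.

158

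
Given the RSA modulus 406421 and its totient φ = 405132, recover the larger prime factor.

φ(n) = (p−1)(q−1) = n − (p+q) + 1, so p + q = 406421 − 405132 + 1 = 1290.
p and q are the roots of t² − 1290t + 406421 = 0.
Discriminant: 1290² − 4·406421 = 1664100 − 1625684 = 38416; √38416 = 196.
q = (1290 − 196)/2 = 547, p = (1290 + 196)/2 = 743.
Check: 547 · 743 = 406421.

743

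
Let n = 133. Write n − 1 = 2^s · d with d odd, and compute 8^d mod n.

113

133 − 1 = 132 = 2^2 · 33, so d = 33.
8^1 ≡ 8 (mod 133)
8^2 ≡ 8^2 = 64 ≡ 64 (mod 133)
8^4 ≡ 64^2 = 4096 ≡ 106 (mod 133)
8^8 ≡ 106^2 = 11236 ≡ 64 (mod 133)
8^16 ≡ 64^2 = 4096 ≡ 106 (mod 133)
8^32 ≡ 106^2 = 11236 ≡ 64 (mod 133)
33 = 32 + 1 in binary powers of 2.
So 8^33 ≡ 64 · 8 ≡ 113 (mod 133).
Squaring chain: 113 → 1; never reaches −1, so base 8 is a Miller–Rabin witness that 133 is composite.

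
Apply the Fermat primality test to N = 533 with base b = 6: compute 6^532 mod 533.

373

6^1 ≡ 6 (mod 533)
6^2 ≡ 6^2 = 36 ≡ 36 (mod 533)
6^4 ≡ 36^2 = 1296 ≡ 230 (mod 533)
6^8 ≡ 230^2 = 52900 ≡ 133 (mod 533)
6^16 ≡ 133^2 = 17689 ≡ 100 (mod 533)
6^32 ≡ 100^2 = 10000 ≡ 406 (mod 533)
6^64 ≡ 406^2 = 164836 ≡ 139 (mod 533)
6^128 ≡ 139^2 = 19321 ≡ 133 (mod 533)
6^256 ≡ 133^2 = 17689 ≡ 100 (mod 533)
6^512 ≡ 100^2 = 10000 ≡ 406 (mod 533)
532 = 512 + 16 + 4 in binary powers of 2.
So 6^532 ≡ 406 · 100 · 230 ≡ 373 (mod 533).
Since 373 ≠ 1, base 6 is a Fermat witness: 533 is composite.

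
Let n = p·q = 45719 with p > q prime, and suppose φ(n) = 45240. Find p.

349

φ(n) = (p−1)(q−1) = n − (p+q) + 1, so p + q = 45719 − 45240 + 1 = 480.
p and q are the roots of t² − 480t + 45719 = 0.
Discriminant: 480² − 4·45719 = 230400 − 182876 = 47524; √47524 = 218.
q = (480 − 218)/2 = 131, p = (480 + 218)/2 = 349.
Check: 131 · 349 = 45719.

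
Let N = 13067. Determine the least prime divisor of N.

13067 is odd.
Digit sum 17, not divisible by 3.
Ends in 7: not divisible by 5.
7: 13067 = 7·1866 + 5
11: 13067 = 11·1187 + 10
13: 13067 = 13·1005 + 2
17: 13067 = 17·768 + 11
19: 13067 = 19·687 + 14
23: 13067 = 23·568 + 3
29: 13067 = 29·450 + 17
31: 13067 = 31·421 + 16
37: 13067 = 37·353 + 6
41: 13067 = 41·318 + 29
43: 13067 = 43·303 + 38
47: 13067 = 47·278 + 1
53: 13067 = 53·246 + 29
59: 13067 = 59·221 + 28
61: 13067 = 61·214 + 13
67: 13067 = 67·195 + 2
71: 13067 = 71·184 + 3
73: 13067 = 73·179

73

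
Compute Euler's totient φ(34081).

Factor: 34081 = 173 · 197.
φ(34081) = (173−1) · (197−1) = 172 · 196 = 33712.

33712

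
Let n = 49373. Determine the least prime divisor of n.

49373 is odd.
Digit sum 26, not divisible by 3.
Ends in 3: not divisible by 5.
7: 49373 = 7·7053 + 2
11: 49373 = 11·4488 + 5
13: 49373 = 13·3797 + 12
17: 49373 = 17·2904 + 5
19: 49373 = 19·2598 + 11
23: 49373 = 23·2146 + 15
29: 49373 = 29·1702 + 15
31: 49373 = 31·1592 + 21
37: 49373 = 37·1334 + 15
41: 49373 = 41·1204 + 9
43: 49373 = 43·1148 + 9
47: 49373 = 47·1050 + 23
53: 49373 = 53·931 + 30
59: 49373 = 59·836 + 49
61: 49373 = 61·809 + 24
67: 49373 = 67·736 + 61
71: 49373 = 71·695 + 28
73: 49373 = 73·676 + 25
79: 49373 = 79·624 + 77
83: 49373 = 83·594 + 71
89: 49373 = 89·554 + 67
97: 49373 = 97·509

97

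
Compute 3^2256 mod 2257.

729

3^1 ≡ 3 (mod 2257)
3^2 ≡ 3^2 = 9 ≡ 9 (mod 2257)
3^4 ≡ 9^2 = 81 ≡ 81 (mod 2257)
3^8 ≡ 81^2 = 6561 ≡ 2047 (mod 2257)
3^16 ≡ 2047^2 = 4190209 ≡ 1217 (mod 2257)
3^32 ≡ 1217^2 = 1481089 ≡ 497 (mod 2257)
3^64 ≡ 497^2 = 247009 ≡ 996 (mod 2257)
3^128 ≡ 996^2 = 992016 ≡ 1193 (mod 2257)
3^256 ≡ 1193^2 = 1423249 ≡ 1339 (mod 2257)
3^512 ≡ 1339^2 = 1792921 ≡ 863 (mod 2257)
3^1024 ≡ 863^2 = 744769 ≡ 2216 (mod 2257)
3^2048 ≡ 2216^2 = 4910656 ≡ 1681 (mod 2257)
2256 = 2048 + 128 + 64 + 16 in binary powers of 2.
So 3^2256 ≡ 1681 · 1193 · 996 · 1217 ≡ 729 (mod 2257).
Since 729 ≠ 1, base 3 is a Fermat witness: 2257 is composite.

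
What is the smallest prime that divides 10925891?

67

10925891 is odd.
Digit sum 35, not divisible by 3.
Ends in 1: not divisible by 5.
7: 10925891 = 7·1560841 + 4
11: 10925891 = 11·993262 + 9
13: 10925891 = 13·840453 + 2
17: 10925891 = 17·642699 + 8
19: 10925891 = 19·575046 + 17
23: 10925891 = 23·475038 + 17
29: 10925891 = 29·376754 + 25
31: 10925891 = 31·352448 + 3
37: 10925891 = 37·295294 + 13
41: 10925891 = 41·266485 + 6
43: 10925891 = 43·254090 + 21
47: 10925891 = 47·232465 + 36
53: 10925891 = 53·206148 + 47
59: 10925891 = 59·185184 + 35
61: 10925891 = 61·179112 + 59
67: 10925891 = 67·163073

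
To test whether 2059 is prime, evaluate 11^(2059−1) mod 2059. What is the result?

289

11^1 ≡ 11 (mod 2059)
11^2 ≡ 11^2 = 121 ≡ 121 (mod 2059)
11^4 ≡ 121^2 = 14641 ≡ 228 (mod 2059)
11^8 ≡ 228^2 = 51984 ≡ 509 (mod 2059)
11^16 ≡ 509^2 = 259081 ≡ 1706 (mod 2059)
11^32 ≡ 1706^2 = 2910436 ≡ 1069 (mod 2059)
11^64 ≡ 1069^2 = 1142761 ≡ 16 (mod 2059)
11^128 ≡ 16^2 = 256 ≡ 256 (mod 2059)
11^256 ≡ 256^2 = 65536 ≡ 1707 (mod 2059)
11^512 ≡ 1707^2 = 2913849 ≡ 364 (mod 2059)
11^1024 ≡ 364^2 = 132496 ≡ 720 (mod 2059)
11^2048 ≡ 720^2 = 518400 ≡ 1591 (mod 2059)
2058 = 2048 + 8 + 2 in binary powers of 2.
So 11^2058 ≡ 1591 · 509 · 121 ≡ 289 (mod 2059).
Since 289 ≠ 1, base 11 is a Fermat witness: 2059 is composite.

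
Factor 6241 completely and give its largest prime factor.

79

6241 = 79 · 79
79 = 79 · 1
So 6241 = 79^2; the largest prime factor is 79.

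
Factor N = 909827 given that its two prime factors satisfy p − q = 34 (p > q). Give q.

937

Since p = q + 34, we have 909827 = q(q + 34), so q² + 34q − 909827 = 0.
Discriminant: 34² + 4·909827 = 1156 + 3639308 = 3640464; √3640464 = 1908.
q = (−34 + 1908)/2 = 937, and p = q + 34 = 971.
Check: 937 · 971 = 909827.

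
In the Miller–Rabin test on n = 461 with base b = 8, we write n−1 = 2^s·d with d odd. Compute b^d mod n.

461 − 1 = 460 = 2^2 · 115, so d = 115.
8^1 ≡ 8 (mod 461)
8^2 ≡ 8^2 = 64 ≡ 64 (mod 461)
8^4 ≡ 64^2 = 4096 ≡ 408 (mod 461)
8^8 ≡ 408^2 = 166464 ≡ 43 (mod 461)
8^16 ≡ 43^2 = 1849 ≡ 5 (mod 461)
8^32 ≡ 5^2 = 25 ≡ 25 (mod 461)
8^64 ≡ 25^2 = 625 ≡ 164 (mod 461)
115 = 64 + 32 + 16 + 2 + 1 in binary powers of 2.
So 8^115 ≡ 164 · 25 · 5 · 64 · 8 ≡ 413 (mod 461).
Squaring chain: 413 → 460; reaches −1, so base 8 does not prove 461 composite.

413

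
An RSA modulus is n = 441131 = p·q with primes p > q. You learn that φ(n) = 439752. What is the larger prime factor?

φ(n) = (p−1)(q−1) = n − (p+q) + 1, so p + q = 441131 − 439752 + 1 = 1380.
p and q are the roots of t² − 1380t + 441131 = 0.
Discriminant: 1380² − 4·441131 = 1904400 − 1764524 = 139876; √139876 = 374.
q = (1380 − 374)/2 = 503, p = (1380 + 374)/2 = 877.
Check: 503 · 877 = 441131.

877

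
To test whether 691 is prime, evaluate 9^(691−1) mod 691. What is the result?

9^1 ≡ 9 (mod 691)
9^2 ≡ 9^2 = 81 ≡ 81 (mod 691)
9^4 ≡ 81^2 = 6561 ≡ 342 (mod 691)
9^8 ≡ 342^2 = 116964 ≡ 185 (mod 691)
9^16 ≡ 185^2 = 34225 ≡ 366 (mod 691)
9^32 ≡ 366^2 = 133956 ≡ 593 (mod 691)
9^64 ≡ 593^2 = 351649 ≡ 621 (mod 691)
9^128 ≡ 621^2 = 385641 ≡ 63 (mod 691)
9^256 ≡ 63^2 = 3969 ≡ 514 (mod 691)
9^512 ≡ 514^2 = 264196 ≡ 234 (mod 691)
690 = 512 + 128 + 32 + 16 + 2 in binary powers of 2.
So 9^690 ≡ 234 · 63 · 593 · 366 · 81 ≡ 1 (mod 691).
Since the result is 1, base 9 gives no evidence that 691 is composite.

1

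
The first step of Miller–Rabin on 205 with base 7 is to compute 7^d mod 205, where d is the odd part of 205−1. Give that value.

205 − 1 = 204 = 2^2 · 51, so d = 51.
7^1 ≡ 7 (mod 205)
7^2 ≡ 7^2 = 49 ≡ 49 (mod 205)
7^4 ≡ 49^2 = 2401 ≡ 146 (mod 205)
7^8 ≡ 146^2 = 21316 ≡ 201 (mod 205)
7^16 ≡ 201^2 = 40401 ≡ 16 (mod 205)
7^32 ≡ 16^2 = 256 ≡ 51 (mod 205)
51 = 32 + 16 + 2 + 1 in binary powers of 2.
So 7^51 ≡ 51 · 16 · 49 · 7 ≡ 63 (mod 205).
Squaring chain: 63 → 74; never reaches −1, so base 7 is a Miller–Rabin witness that 205 is composite.

63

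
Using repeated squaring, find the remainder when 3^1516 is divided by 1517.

81

3^1 ≡ 3 (mod 1517)
3^2 ≡ 3^2 = 9 ≡ 9 (mod 1517)
3^4 ≡ 9^2 = 81 ≡ 81 (mod 1517)
3^8 ≡ 81^2 = 6561 ≡ 493 (mod 1517)
3^16 ≡ 493^2 = 243049 ≡ 329 (mod 1517)
3^32 ≡ 329^2 = 108241 ≡ 534 (mod 1517)
3^64 ≡ 534^2 = 285156 ≡ 1477 (mod 1517)
3^128 ≡ 1477^2 = 2181529 ≡ 83 (mod 1517)
3^256 ≡ 83^2 = 6889 ≡ 821 (mod 1517)
3^512 ≡ 821^2 = 674041 ≡ 493 (mod 1517)
3^1024 ≡ 493^2 = 243049 ≡ 329 (mod 1517)
1516 = 1024 + 256 + 128 + 64 + 32 + 8 + 4 in binary powers of 2.
So 3^1516 ≡ 329 · 821 · 83 · 1477 · 534 · 493 · 81 ≡ 81 (mod 1517).
Since 81 ≠ 1, base 3 is a Fermat witness: 1517 is composite.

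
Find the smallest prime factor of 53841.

3

53841 is odd.
Digit sum 21, divisible by 3.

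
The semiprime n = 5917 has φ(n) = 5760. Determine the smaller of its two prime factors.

φ(n) = (p−1)(q−1) = n − (p+q) + 1, so p + q = 5917 − 5760 + 1 = 158.
p and q are the roots of t² − 158t + 5917 = 0.
Discriminant: 158² − 4·5917 = 24964 − 23668 = 1296; √1296 = 36.
q = (158 − 36)/2 = 61, p = (158 + 36)/2 = 97.
Check: 61 · 97 = 5917.

61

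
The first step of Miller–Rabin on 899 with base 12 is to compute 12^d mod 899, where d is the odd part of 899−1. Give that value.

447

899 − 1 = 898 = 2^1 · 449, so d = 449.
12^1 ≡ 12 (mod 899)
12^2 ≡ 12^2 = 144 ≡ 144 (mod 899)
12^4 ≡ 144^2 = 20736 ≡ 59 (mod 899)
12^8 ≡ 59^2 = 3481 ≡ 784 (mod 899)
12^16 ≡ 784^2 = 614656 ≡ 639 (mod 899)
12^32 ≡ 639^2 = 408321 ≡ 175 (mod 899)
12^64 ≡ 175^2 = 30625 ≡ 59 (mod 899)
12^128 ≡ 59^2 = 3481 ≡ 784 (mod 899)
12^256 ≡ 784^2 = 614656 ≡ 639 (mod 899)
449 = 256 + 128 + 64 + 1 in binary powers of 2.
So 12^449 ≡ 639 · 784 · 59 · 12 ≡ 447 (mod 899).
Squaring chain: 447; never reaches −1, so base 12 is a Miller–Rabin witness that 899 is composite.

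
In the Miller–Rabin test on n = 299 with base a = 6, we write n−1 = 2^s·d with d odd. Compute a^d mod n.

299 − 1 = 298 = 2^1 · 149, so d = 149.
6^1 ≡ 6 (mod 299)
6^2 ≡ 6^2 = 36 ≡ 36 (mod 299)
6^4 ≡ 36^2 = 1296 ≡ 100 (mod 299)
6^8 ≡ 100^2 = 10000 ≡ 133 (mod 299)
6^16 ≡ 133^2 = 17689 ≡ 48 (mod 299)
6^32 ≡ 48^2 = 2304 ≡ 211 (mod 299)
6^64 ≡ 211^2 = 44521 ≡ 269 (mod 299)
6^128 ≡ 269^2 = 72361 ≡ 3 (mod 299)
149 = 128 + 16 + 4 + 1 in binary powers of 2.
So 6^149 ≡ 3 · 48 · 100 · 6 ≡ 288 (mod 299).
Squaring chain: 288; never reaches −1, so base 6 is a Miller–Rabin witness that 299 is composite.

288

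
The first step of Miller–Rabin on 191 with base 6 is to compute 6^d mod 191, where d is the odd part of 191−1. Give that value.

191 − 1 = 190 = 2^1 · 95, so d = 95.
6^1 ≡ 6 (mod 191)
6^2 ≡ 6^2 = 36 ≡ 36 (mod 191)
6^4 ≡ 36^2 = 1296 ≡ 150 (mod 191)
6^8 ≡ 150^2 = 22500 ≡ 153 (mod 191)
6^16 ≡ 153^2 = 23409 ≡ 107 (mod 191)
6^32 ≡ 107^2 = 11449 ≡ 180 (mod 191)
6^64 ≡ 180^2 = 32400 ≡ 121 (mod 191)
95 = 64 + 16 + 8 + 4 + 2 + 1 in binary powers of 2.
So 6^95 ≡ 121 · 107 · 153 · 150 · 36 · 6 ≡ 1 (mod 191).
Since 6^d ≡ 1 (mod 191), base 6 does not prove 191 composite.

1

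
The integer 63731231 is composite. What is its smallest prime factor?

63731231 is odd.
Digit sum 26, not divisible by 3.
Ends in 1: not divisible by 5.
7: 63731231 = 7·9104461 + 4
11: 63731231 = 11·5793748 + 3
13: 63731231 = 13·4902402 + 5
17: 63731231 = 17·3748895 + 16
19: 63731231 = 19·3354275 + 6
23: 63731231 = 23·2770923 + 2
29: 63731231 = 29·2197628 + 19
31: 63731231 = 31·2055846 + 5
37: 63731231 = 37·1722465 + 26
41: 63731231 = 41·1554420 + 11
43: 63731231 = 43·1482121 + 28
47: 63731231 = 47·1355983 + 30
53: 63731231 = 53·1202476 + 3
59: 63731231 = 59·1080190 + 21
61: 63731231 = 61·1044774 + 17
67: 63731231 = 67·951212 + 27
71: 63731231 = 71·897622 + 69
73: 63731231 = 73·873030 + 41
79: 63731231 = 79·806724 + 35
83: 63731231 = 83·767846 + 13
89: 63731231 = 89·716081 + 22
97: 63731231 = 97·657023

97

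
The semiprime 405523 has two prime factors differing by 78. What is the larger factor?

677

Since p = q + 78, we have 405523 = q(q + 78), so q² + 78q − 405523 = 0.
Discriminant: 78² + 4·405523 = 6084 + 1622092 = 1628176; √1628176 = 1276.
q = (−78 + 1276)/2 = 599, and p = q + 78 = 677.
Check: 599 · 677 = 405523.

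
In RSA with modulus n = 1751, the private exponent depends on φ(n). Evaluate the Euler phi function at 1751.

Factor: 1751 = 17 · 103.
φ(1751) = (17−1) · (103−1) = 16 · 102 = 1632.

1632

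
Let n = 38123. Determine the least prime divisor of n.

67

38123 is odd.
Digit sum 17, not divisible by 3.
Ends in 3: not divisible by 5.
7: 38123 = 7·5446 + 1
11: 38123 = 11·3465 + 8
13: 38123 = 13·2932 + 7
17: 38123 = 17·2242 + 9
19: 38123 = 19·2006 + 9
23: 38123 = 23·1657 + 12
29: 38123 = 29·1314 + 17
31: 38123 = 31·1229 + 24
37: 38123 = 37·1030 + 13
41: 38123 = 41·929 + 34
43: 38123 = 43·886 + 25
47: 38123 = 47·811 + 6
53: 38123 = 53·719 + 16
59: 38123 = 59·646 + 9
61: 38123 = 61·624 + 59
67: 38123 = 67·569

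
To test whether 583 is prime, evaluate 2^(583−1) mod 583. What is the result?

70

2^1 ≡ 2 (mod 583)
2^2 ≡ 2^2 = 4 ≡ 4 (mod 583)
2^4 ≡ 4^2 = 16 ≡ 16 (mod 583)
2^8 ≡ 16^2 = 256 ≡ 256 (mod 583)
2^16 ≡ 256^2 = 65536 ≡ 240 (mod 583)
2^32 ≡ 240^2 = 57600 ≡ 466 (mod 583)
2^64 ≡ 466^2 = 217156 ≡ 280 (mod 583)
2^128 ≡ 280^2 = 78400 ≡ 278 (mod 583)
2^256 ≡ 278^2 = 77284 ≡ 328 (mod 583)
2^512 ≡ 328^2 = 107584 ≡ 312 (mod 583)
582 = 512 + 64 + 4 + 2 in binary powers of 2.
So 2^582 ≡ 312 · 280 · 16 · 4 ≡ 70 (mod 583).
Since 70 ≠ 1, base 2 is a Fermat witness: 583 is composite.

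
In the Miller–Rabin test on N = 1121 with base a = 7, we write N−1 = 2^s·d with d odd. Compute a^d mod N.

1121 − 1 = 1120 = 2^5 · 35, so d = 35.
7^1 ≡ 7 (mod 1121)
7^2 ≡ 7^2 = 49 ≡ 49 (mod 1121)
7^4 ≡ 49^2 = 2401 ≡ 159 (mod 1121)
7^8 ≡ 159^2 = 25281 ≡ 619 (mod 1121)
7^16 ≡ 619^2 = 383161 ≡ 900 (mod 1121)
7^32 ≡ 900^2 = 810000 ≡ 638 (mod 1121)
35 = 32 + 2 + 1 in binary powers of 2.
So 7^35 ≡ 638 · 49 · 7 ≡ 239 (mod 1121).
Squaring chain: 239 → 1071 → 258 → 425 → 144; never reaches −1, so base 7 is a Miller–Rabin witness that 1121 is composite.

239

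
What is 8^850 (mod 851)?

8^1 ≡ 8 (mod 851)
8^2 ≡ 8^2 = 64 ≡ 64 (mod 851)
8^4 ≡ 64^2 = 4096 ≡ 692 (mod 851)
8^8 ≡ 692^2 = 478864 ≡ 602 (mod 851)
8^16 ≡ 602^2 = 362404 ≡ 729 (mod 851)
8^32 ≡ 729^2 = 531441 ≡ 417 (mod 851)
8^64 ≡ 417^2 = 173889 ≡ 285 (mod 851)
8^128 ≡ 285^2 = 81225 ≡ 380 (mod 851)
8^256 ≡ 380^2 = 144400 ≡ 581 (mod 851)
8^512 ≡ 581^2 = 337561 ≡ 565 (mod 851)
850 = 512 + 256 + 64 + 16 + 2 in binary powers of 2.
So 8^850 ≡ 565 · 581 · 285 · 729 · 64 ≡ 788 (mod 851).
Since 788 ≠ 1, base 8 is a Fermat witness: 851 is composite.

788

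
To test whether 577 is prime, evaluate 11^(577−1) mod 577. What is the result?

1

11^1 ≡ 11 (mod 577)
11^2 ≡ 11^2 = 121 ≡ 121 (mod 577)
11^4 ≡ 121^2 = 14641 ≡ 216 (mod 577)
11^8 ≡ 216^2 = 46656 ≡ 496 (mod 577)
11^16 ≡ 496^2 = 246016 ≡ 214 (mod 577)
11^32 ≡ 214^2 = 45796 ≡ 213 (mod 577)
11^64 ≡ 213^2 = 45369 ≡ 363 (mod 577)
11^128 ≡ 363^2 = 131769 ≡ 213 (mod 577)
11^256 ≡ 213^2 = 45369 ≡ 363 (mod 577)
11^512 ≡ 363^2 = 131769 ≡ 213 (mod 577)
576 = 512 + 64 in binary powers of 2.
So 11^576 ≡ 213 · 363 ≡ 1 (mod 577).
Since the result is 1, base 11 gives no evidence that 577 is composite.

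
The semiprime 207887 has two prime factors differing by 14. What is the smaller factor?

Since p = q + 14, we have 207887 = q(q + 14), so q² + 14q − 207887 = 0.
Discriminant: 14² + 4·207887 = 196 + 831548 = 831744; √831744 = 912.
q = (−14 + 912)/2 = 449, and p = q + 14 = 463.
Check: 449 · 463 = 207887.

449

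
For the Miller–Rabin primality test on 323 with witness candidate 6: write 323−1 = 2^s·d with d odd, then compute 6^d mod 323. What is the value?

244

323 − 1 = 322 = 2^1 · 161, so d = 161.
6^1 ≡ 6 (mod 323)
6^2 ≡ 6^2 = 36 ≡ 36 (mod 323)
6^4 ≡ 36^2 = 1296 ≡ 4 (mod 323)
6^8 ≡ 4^2 = 16 ≡ 16 (mod 323)
6^16 ≡ 16^2 = 256 ≡ 256 (mod 323)
6^32 ≡ 256^2 = 65536 ≡ 290 (mod 323)
6^64 ≡ 290^2 = 84100 ≡ 120 (mod 323)
6^128 ≡ 120^2 = 14400 ≡ 188 (mod 323)
161 = 128 + 32 + 1 in binary powers of 2.
So 6^161 ≡ 188 · 290 · 6 ≡ 244 (mod 323).
Squaring chain: 244; never reaches −1, so base 6 is a Miller–Rabin witness that 323 is composite.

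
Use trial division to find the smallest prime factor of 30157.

30157 is odd.
Digit sum 16, not divisible by 3.
Ends in 7: not divisible by 5.
7: 30157 = 7·4308 + 1
11: 30157 = 11·2741 + 6
13: 30157 = 13·2319 + 10
17: 30157 = 17·1773 + 16
19: 30157 = 19·1587 + 4
23: 30157 = 23·1311 + 4
29: 30157 = 29·1039 + 26
31: 30157 = 31·972 + 25
37: 30157 = 37·815 + 2
41: 30157 = 41·735 + 22
43: 30157 = 43·701 + 14
47: 30157 = 47·641 + 30
53: 30157 = 53·569

53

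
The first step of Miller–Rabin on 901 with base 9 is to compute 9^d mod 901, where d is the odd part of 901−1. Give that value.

901 − 1 = 900 = 2^2 · 225, so d = 225.
9^1 ≡ 9 (mod 901)
9^2 ≡ 9^2 = 81 ≡ 81 (mod 901)
9^4 ≡ 81^2 = 6561 ≡ 254 (mod 901)
9^8 ≡ 254^2 = 64516 ≡ 545 (mod 901)
9^16 ≡ 545^2 = 297025 ≡ 596 (mod 901)
9^32 ≡ 596^2 = 355216 ≡ 222 (mod 901)
9^64 ≡ 222^2 = 49284 ≡ 630 (mod 901)
9^128 ≡ 630^2 = 396900 ≡ 460 (mod 901)
225 = 128 + 64 + 32 + 1 in binary powers of 2.
So 9^225 ≡ 460 · 630 · 222 · 9 ≡ 859 (mod 901).
Squaring chain: 859 → 863; never reaches −1, so base 9 is a Miller–Rabin witness that 901 is composite.

859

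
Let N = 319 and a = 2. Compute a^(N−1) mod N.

212

2^1 ≡ 2 (mod 319)
2^2 ≡ 2^2 = 4 ≡ 4 (mod 319)
2^4 ≡ 4^2 = 16 ≡ 16 (mod 319)
2^8 ≡ 16^2 = 256 ≡ 256 (mod 319)
2^16 ≡ 256^2 = 65536 ≡ 141 (mod 319)
2^32 ≡ 141^2 = 19881 ≡ 103 (mod 319)
2^64 ≡ 103^2 = 10609 ≡ 82 (mod 319)
2^128 ≡ 82^2 = 6724 ≡ 25 (mod 319)
2^256 ≡ 25^2 = 625 ≡ 306 (mod 319)
318 = 256 + 32 + 16 + 8 + 4 + 2 in binary powers of 2.
So 2^318 ≡ 306 · 103 · 141 · 256 · 16 · 4 ≡ 212 (mod 319).
Since 212 ≠ 1, base 2 is a Fermat witness: 319 is composite.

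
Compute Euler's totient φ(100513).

84624

Factor: 100513 = 7 · 83 · 173.
φ(100513) = (7−1) · (83−1) · (173−1) = 6 · 82 · 172 = 84624.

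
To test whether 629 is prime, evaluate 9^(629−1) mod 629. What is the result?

16

9^1 ≡ 9 (mod 629)
9^2 ≡ 9^2 = 81 ≡ 81 (mod 629)
9^4 ≡ 81^2 = 6561 ≡ 271 (mod 629)
9^8 ≡ 271^2 = 73441 ≡ 477 (mod 629)
9^16 ≡ 477^2 = 227529 ≡ 460 (mod 629)
9^32 ≡ 460^2 = 211600 ≡ 256 (mod 629)
9^64 ≡ 256^2 = 65536 ≡ 120 (mod 629)
9^128 ≡ 120^2 = 14400 ≡ 562 (mod 629)
9^256 ≡ 562^2 = 315844 ≡ 86 (mod 629)
9^512 ≡ 86^2 = 7396 ≡ 477 (mod 629)
628 = 512 + 64 + 32 + 16 + 4 in binary powers of 2.
So 9^628 ≡ 477 · 120 · 256 · 460 · 271 ≡ 16 (mod 629).
Since 16 ≠ 1, base 9 is a Fermat witness: 629 is composite.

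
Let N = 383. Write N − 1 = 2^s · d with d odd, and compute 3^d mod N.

1

383 − 1 = 382 = 2^1 · 191, so d = 191.
3^1 ≡ 3 (mod 383)
3^2 ≡ 3^2 = 9 ≡ 9 (mod 383)
3^4 ≡ 9^2 = 81 ≡ 81 (mod 383)
3^8 ≡ 81^2 = 6561 ≡ 50 (mod 383)
3^16 ≡ 50^2 = 2500 ≡ 202 (mod 383)
3^32 ≡ 202^2 = 40804 ≡ 206 (mod 383)
3^64 ≡ 206^2 = 42436 ≡ 306 (mod 383)
3^128 ≡ 306^2 = 93636 ≡ 184 (mod 383)
191 = 128 + 32 + 16 + 8 + 4 + 2 + 1 in binary powers of 2.
So 3^191 ≡ 184 · 206 · 202 · 50 · 81 · 9 · 3 ≡ 1 (mod 383).
Since 3^d ≡ 1 (mod 383), base 3 does not prove 383 composite.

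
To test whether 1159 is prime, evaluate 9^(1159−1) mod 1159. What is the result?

9^1 ≡ 9 (mod 1159)
9^2 ≡ 9^2 = 81 ≡ 81 (mod 1159)
9^4 ≡ 81^2 = 6561 ≡ 766 (mod 1159)
9^8 ≡ 766^2 = 586756 ≡ 302 (mod 1159)
9^16 ≡ 302^2 = 91204 ≡ 802 (mod 1159)
9^32 ≡ 802^2 = 643204 ≡ 1118 (mod 1159)
9^64 ≡ 1118^2 = 1249924 ≡ 522 (mod 1159)
9^128 ≡ 522^2 = 272484 ≡ 119 (mod 1159)
9^256 ≡ 119^2 = 14161 ≡ 253 (mod 1159)
9^512 ≡ 253^2 = 64009 ≡ 264 (mod 1159)
9^1024 ≡ 264^2 = 69696 ≡ 156 (mod 1159)
1158 = 1024 + 128 + 4 + 2 in binary powers of 2.
So 9^1158 ≡ 156 · 119 · 766 · 81 ≡ 790 (mod 1159).
Since 790 ≠ 1, base 9 is a Fermat witness: 1159 is composite.

790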